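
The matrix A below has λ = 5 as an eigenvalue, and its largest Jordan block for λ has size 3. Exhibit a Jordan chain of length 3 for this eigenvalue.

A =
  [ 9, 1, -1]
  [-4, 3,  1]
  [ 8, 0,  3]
A Jordan chain for λ = 5 of length 3:
v_1 = (4, 0, 16)ᵀ
v_2 = (4, -4, 8)ᵀ
v_3 = (1, 0, 0)ᵀ

Let N = A − (5)·I. We want v_3 with N^3 v_3 = 0 but N^2 v_3 ≠ 0; then v_{j-1} := N · v_j for j = 3, …, 2.

Pick v_3 = (1, 0, 0)ᵀ.
Then v_2 = N · v_3 = (4, -4, 8)ᵀ.
Then v_1 = N · v_2 = (4, 0, 16)ᵀ.

Sanity check: (A − (5)·I) v_1 = (0, 0, 0)ᵀ = 0. ✓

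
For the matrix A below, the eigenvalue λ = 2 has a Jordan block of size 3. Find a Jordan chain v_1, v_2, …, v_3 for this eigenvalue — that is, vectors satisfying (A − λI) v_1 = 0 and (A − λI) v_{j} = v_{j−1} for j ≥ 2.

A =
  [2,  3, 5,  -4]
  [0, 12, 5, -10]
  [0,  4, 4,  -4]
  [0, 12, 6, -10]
A Jordan chain for λ = 2 of length 3:
v_1 = (2, 0, 0, 0)ᵀ
v_2 = (3, 10, 4, 12)ᵀ
v_3 = (0, 1, 0, 0)ᵀ

Let N = A − (2)·I. We want v_3 with N^3 v_3 = 0 but N^2 v_3 ≠ 0; then v_{j-1} := N · v_j for j = 3, …, 2.

Pick v_3 = (0, 1, 0, 0)ᵀ.
Then v_2 = N · v_3 = (3, 10, 4, 12)ᵀ.
Then v_1 = N · v_2 = (2, 0, 0, 0)ᵀ.

Sanity check: (A − (2)·I) v_1 = (0, 0, 0, 0)ᵀ = 0. ✓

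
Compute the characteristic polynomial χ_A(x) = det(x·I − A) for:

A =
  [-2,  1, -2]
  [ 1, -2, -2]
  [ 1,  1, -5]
x^3 + 9*x^2 + 27*x + 27

Expanding det(x·I − A) (e.g. by cofactor expansion or by noting that A is similar to its Jordan form J, which has the same characteristic polynomial as A) gives
  χ_A(x) = x^3 + 9*x^2 + 27*x + 27
which factors as (x + 3)^3. The eigenvalues (with algebraic multiplicities) are λ = -3 with multiplicity 3.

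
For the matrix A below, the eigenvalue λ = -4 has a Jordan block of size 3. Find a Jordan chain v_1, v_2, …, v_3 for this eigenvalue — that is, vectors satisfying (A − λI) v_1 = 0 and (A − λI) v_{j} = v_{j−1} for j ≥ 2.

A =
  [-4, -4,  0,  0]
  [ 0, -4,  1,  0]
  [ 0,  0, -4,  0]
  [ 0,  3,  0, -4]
A Jordan chain for λ = -4 of length 3:
v_1 = (-4, 0, 0, 3)ᵀ
v_2 = (0, 1, 0, 0)ᵀ
v_3 = (0, 0, 1, 0)ᵀ

Let N = A − (-4)·I. We want v_3 with N^3 v_3 = 0 but N^2 v_3 ≠ 0; then v_{j-1} := N · v_j for j = 3, …, 2.

Pick v_3 = (0, 0, 1, 0)ᵀ.
Then v_2 = N · v_3 = (0, 1, 0, 0)ᵀ.
Then v_1 = N · v_2 = (-4, 0, 0, 3)ᵀ.

Sanity check: (A − (-4)·I) v_1 = (0, 0, 0, 0)ᵀ = 0. ✓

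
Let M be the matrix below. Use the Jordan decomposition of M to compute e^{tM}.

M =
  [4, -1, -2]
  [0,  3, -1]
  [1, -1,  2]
e^{tM} =
  [-t^2*exp(3*t)/2 + t*exp(3*t) + exp(3*t), t^2*exp(3*t)/2 - t*exp(3*t), t^2*exp(3*t)/2 - 2*t*exp(3*t)]
  [-t^2*exp(3*t)/2, t^2*exp(3*t)/2 + exp(3*t), t^2*exp(3*t)/2 - t*exp(3*t)]
  [t*exp(3*t), -t*exp(3*t), -t*exp(3*t) + exp(3*t)]

Strategy: write M = P · J · P⁻¹ where J is a Jordan canonical form, so e^{tM} = P · e^{tJ} · P⁻¹, and e^{tJ} can be computed block-by-block.

M has Jordan form
J =
  [3, 1, 0]
  [0, 3, 1]
  [0, 0, 3]
(up to reordering of blocks).

Per-block formulas:
  For a 3×3 Jordan block J_3(3): exp(t · J_3(3)) = e^(3t)·(I + t·N + (t^2/2)·N^2), where N is the 3×3 nilpotent shift.

After assembling e^{tJ} and conjugating by P, we get:

e^{tM} =
  [-t^2*exp(3*t)/2 + t*exp(3*t) + exp(3*t), t^2*exp(3*t)/2 - t*exp(3*t), t^2*exp(3*t)/2 - 2*t*exp(3*t)]
  [-t^2*exp(3*t)/2, t^2*exp(3*t)/2 + exp(3*t), t^2*exp(3*t)/2 - t*exp(3*t)]
  [t*exp(3*t), -t*exp(3*t), -t*exp(3*t) + exp(3*t)]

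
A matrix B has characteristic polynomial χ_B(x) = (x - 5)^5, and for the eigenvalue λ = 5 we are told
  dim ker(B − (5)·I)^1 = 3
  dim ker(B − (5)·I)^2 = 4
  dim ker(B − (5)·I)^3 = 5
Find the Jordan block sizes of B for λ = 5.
Block sizes for λ = 5: [3, 1, 1]

From the dimensions of kernels of powers, the number of Jordan blocks of size at least j is d_j − d_{j−1} where d_j = dim ker(N^j) (with d_0 = 0). Computing the differences gives [3, 1, 1].
The number of blocks of size exactly k is (#blocks of size ≥ k) − (#blocks of size ≥ k + 1), so the partition is: 2 block(s) of size 1, 1 block(s) of size 3.
In nonincreasing order the block sizes are [3, 1, 1].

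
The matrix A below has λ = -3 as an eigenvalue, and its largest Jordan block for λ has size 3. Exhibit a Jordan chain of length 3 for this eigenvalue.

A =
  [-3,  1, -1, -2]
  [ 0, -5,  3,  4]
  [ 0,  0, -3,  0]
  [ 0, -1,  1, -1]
A Jordan chain for λ = -3 of length 3:
v_1 = (1, -2, 0, -1)ᵀ
v_2 = (-1, 3, 0, 1)ᵀ
v_3 = (0, 0, 1, 0)ᵀ

Let N = A − (-3)·I. We want v_3 with N^3 v_3 = 0 but N^2 v_3 ≠ 0; then v_{j-1} := N · v_j for j = 3, …, 2.

Pick v_3 = (0, 0, 1, 0)ᵀ.
Then v_2 = N · v_3 = (-1, 3, 0, 1)ᵀ.
Then v_1 = N · v_2 = (1, -2, 0, -1)ᵀ.

Sanity check: (A − (-3)·I) v_1 = (0, 0, 0, 0)ᵀ = 0. ✓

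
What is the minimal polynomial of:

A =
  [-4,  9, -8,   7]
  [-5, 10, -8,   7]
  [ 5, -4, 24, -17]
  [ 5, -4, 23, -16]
x^3 - 13*x^2 + 48*x - 36

The characteristic polynomial is χ_A(x) = (x - 6)^2*(x - 1)^2, so the eigenvalues are known. The minimal polynomial is
  m_A(x) = Π_λ (x − λ)^{k_λ}
where k_λ is the size of the *largest* Jordan block for λ (equivalently, the smallest k with (A − λI)^k v = 0 for every generalised eigenvector v of λ).

  λ = 1: largest Jordan block has size 1, contributing (x − 1)
  λ = 6: largest Jordan block has size 2, contributing (x − 6)^2

So m_A(x) = (x - 6)^2*(x - 1) = x^3 - 13*x^2 + 48*x - 36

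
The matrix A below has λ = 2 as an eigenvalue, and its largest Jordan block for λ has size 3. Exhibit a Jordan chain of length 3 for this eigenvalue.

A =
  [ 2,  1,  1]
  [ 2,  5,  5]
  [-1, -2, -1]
A Jordan chain for λ = 2 of length 3:
v_1 = (1, 1, -1)ᵀ
v_2 = (0, 2, -1)ᵀ
v_3 = (1, 0, 0)ᵀ

Let N = A − (2)·I. We want v_3 with N^3 v_3 = 0 but N^2 v_3 ≠ 0; then v_{j-1} := N · v_j for j = 3, …, 2.

Pick v_3 = (1, 0, 0)ᵀ.
Then v_2 = N · v_3 = (0, 2, -1)ᵀ.
Then v_1 = N · v_2 = (1, 1, -1)ᵀ.

Sanity check: (A − (2)·I) v_1 = (0, 0, 0)ᵀ = 0. ✓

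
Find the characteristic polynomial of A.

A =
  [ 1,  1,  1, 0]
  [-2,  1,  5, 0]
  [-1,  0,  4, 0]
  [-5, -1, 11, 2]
x^4 - 8*x^3 + 24*x^2 - 32*x + 16

Expanding det(x·I − A) (e.g. by cofactor expansion or by noting that A is similar to its Jordan form J, which has the same characteristic polynomial as A) gives
  χ_A(x) = x^4 - 8*x^3 + 24*x^2 - 32*x + 16
which factors as (x - 2)^4. The eigenvalues (with algebraic multiplicities) are λ = 2 with multiplicity 4.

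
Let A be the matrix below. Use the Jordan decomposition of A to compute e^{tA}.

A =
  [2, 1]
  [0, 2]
e^{tA} =
  [exp(2*t), t*exp(2*t)]
  [0, exp(2*t)]

Strategy: write A = P · J · P⁻¹ where J is a Jordan canonical form, so e^{tA} = P · e^{tJ} · P⁻¹, and e^{tJ} can be computed block-by-block.

A has Jordan form
J =
  [2, 1]
  [0, 2]
(up to reordering of blocks).

Per-block formulas:
  For a 2×2 Jordan block J_2(2): exp(t · J_2(2)) = e^(2t)·(I + t·N), where N is the 2×2 nilpotent shift.

After assembling e^{tJ} and conjugating by P, we get:

e^{tA} =
  [exp(2*t), t*exp(2*t)]
  [0, exp(2*t)]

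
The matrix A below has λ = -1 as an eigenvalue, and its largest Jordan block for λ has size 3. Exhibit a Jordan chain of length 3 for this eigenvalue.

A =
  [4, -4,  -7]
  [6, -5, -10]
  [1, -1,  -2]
A Jordan chain for λ = -1 of length 3:
v_1 = (-6, -4, -2)ᵀ
v_2 = (5, 6, 1)ᵀ
v_3 = (1, 0, 0)ᵀ

Let N = A − (-1)·I. We want v_3 with N^3 v_3 = 0 but N^2 v_3 ≠ 0; then v_{j-1} := N · v_j for j = 3, …, 2.

Pick v_3 = (1, 0, 0)ᵀ.
Then v_2 = N · v_3 = (5, 6, 1)ᵀ.
Then v_1 = N · v_2 = (-6, -4, -2)ᵀ.

Sanity check: (A − (-1)·I) v_1 = (0, 0, 0)ᵀ = 0. ✓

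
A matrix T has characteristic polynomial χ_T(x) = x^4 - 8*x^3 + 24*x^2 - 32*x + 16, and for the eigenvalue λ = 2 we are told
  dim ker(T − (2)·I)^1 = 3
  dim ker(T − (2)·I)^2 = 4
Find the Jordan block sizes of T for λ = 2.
Block sizes for λ = 2: [2, 1, 1]

From the dimensions of kernels of powers, the number of Jordan blocks of size at least j is d_j − d_{j−1} where d_j = dim ker(N^j) (with d_0 = 0). Computing the differences gives [3, 1].
The number of blocks of size exactly k is (#blocks of size ≥ k) − (#blocks of size ≥ k + 1), so the partition is: 2 block(s) of size 1, 1 block(s) of size 2.
In nonincreasing order the block sizes are [2, 1, 1].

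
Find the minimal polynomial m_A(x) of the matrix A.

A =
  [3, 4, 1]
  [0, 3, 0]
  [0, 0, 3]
x^2 - 6*x + 9

The characteristic polynomial is χ_A(x) = (x - 3)^3, so the eigenvalues are known. The minimal polynomial is
  m_A(x) = Π_λ (x − λ)^{k_λ}
where k_λ is the size of the *largest* Jordan block for λ (equivalently, the smallest k with (A − λI)^k v = 0 for every generalised eigenvector v of λ).

  λ = 3: largest Jordan block has size 2, contributing (x − 3)^2

So m_A(x) = (x - 3)^2 = x^2 - 6*x + 9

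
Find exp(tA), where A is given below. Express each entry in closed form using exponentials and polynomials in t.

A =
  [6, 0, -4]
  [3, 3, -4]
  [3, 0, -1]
e^{tA} =
  [4*exp(3*t) - 3*exp(2*t), 0, -4*exp(3*t) + 4*exp(2*t)]
  [3*exp(3*t) - 3*exp(2*t), exp(3*t), -4*exp(3*t) + 4*exp(2*t)]
  [3*exp(3*t) - 3*exp(2*t), 0, -3*exp(3*t) + 4*exp(2*t)]

Strategy: write A = P · J · P⁻¹ where J is a Jordan canonical form, so e^{tA} = P · e^{tJ} · P⁻¹, and e^{tJ} can be computed block-by-block.

A has Jordan form
J =
  [2, 0, 0]
  [0, 3, 0]
  [0, 0, 3]
(up to reordering of blocks).

Per-block formulas:
  For a 1×1 block at λ = 3: exp(t · [3]) = [e^(3t)].
  For a 1×1 block at λ = 2: exp(t · [2]) = [e^(2t)].

After assembling e^{tJ} and conjugating by P, we get:

e^{tA} =
  [4*exp(3*t) - 3*exp(2*t), 0, -4*exp(3*t) + 4*exp(2*t)]
  [3*exp(3*t) - 3*exp(2*t), exp(3*t), -4*exp(3*t) + 4*exp(2*t)]
  [3*exp(3*t) - 3*exp(2*t), 0, -3*exp(3*t) + 4*exp(2*t)]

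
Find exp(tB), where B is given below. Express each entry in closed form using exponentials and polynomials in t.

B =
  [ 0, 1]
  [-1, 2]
e^{tB} =
  [-t*exp(t) + exp(t), t*exp(t)]
  [-t*exp(t), t*exp(t) + exp(t)]

Strategy: write B = P · J · P⁻¹ where J is a Jordan canonical form, so e^{tB} = P · e^{tJ} · P⁻¹, and e^{tJ} can be computed block-by-block.

B has Jordan form
J =
  [1, 1]
  [0, 1]
(up to reordering of blocks).

Per-block formulas:
  For a 2×2 Jordan block J_2(1): exp(t · J_2(1)) = e^(1t)·(I + t·N), where N is the 2×2 nilpotent shift.

After assembling e^{tJ} and conjugating by P, we get:

e^{tB} =
  [-t*exp(t) + exp(t), t*exp(t)]
  [-t*exp(t), t*exp(t) + exp(t)]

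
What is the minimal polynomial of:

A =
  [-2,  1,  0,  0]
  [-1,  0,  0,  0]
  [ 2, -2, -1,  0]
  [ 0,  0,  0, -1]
x^2 + 2*x + 1

The characteristic polynomial is χ_A(x) = (x + 1)^4, so the eigenvalues are known. The minimal polynomial is
  m_A(x) = Π_λ (x − λ)^{k_λ}
where k_λ is the size of the *largest* Jordan block for λ (equivalently, the smallest k with (A − λI)^k v = 0 for every generalised eigenvector v of λ).

  λ = -1: largest Jordan block has size 2, contributing (x + 1)^2

So m_A(x) = (x + 1)^2 = x^2 + 2*x + 1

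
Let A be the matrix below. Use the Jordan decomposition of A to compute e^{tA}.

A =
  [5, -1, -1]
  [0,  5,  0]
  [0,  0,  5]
e^{tA} =
  [exp(5*t), -t*exp(5*t), -t*exp(5*t)]
  [0, exp(5*t), 0]
  [0, 0, exp(5*t)]

Strategy: write A = P · J · P⁻¹ where J is a Jordan canonical form, so e^{tA} = P · e^{tJ} · P⁻¹, and e^{tJ} can be computed block-by-block.

A has Jordan form
J =
  [5, 1, 0]
  [0, 5, 0]
  [0, 0, 5]
(up to reordering of blocks).

Per-block formulas:
  For a 2×2 Jordan block J_2(5): exp(t · J_2(5)) = e^(5t)·(I + t·N), where N is the 2×2 nilpotent shift.
  For a 1×1 block at λ = 5: exp(t · [5]) = [e^(5t)].

After assembling e^{tJ} and conjugating by P, we get:

e^{tA} =
  [exp(5*t), -t*exp(5*t), -t*exp(5*t)]
  [0, exp(5*t), 0]
  [0, 0, exp(5*t)]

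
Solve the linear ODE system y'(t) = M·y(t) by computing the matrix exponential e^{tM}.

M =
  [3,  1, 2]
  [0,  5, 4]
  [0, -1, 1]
e^{tM} =
  [exp(3*t), t*exp(3*t), 2*t*exp(3*t)]
  [0, 2*t*exp(3*t) + exp(3*t), 4*t*exp(3*t)]
  [0, -t*exp(3*t), -2*t*exp(3*t) + exp(3*t)]

Strategy: write M = P · J · P⁻¹ where J is a Jordan canonical form, so e^{tM} = P · e^{tJ} · P⁻¹, and e^{tJ} can be computed block-by-block.

M has Jordan form
J =
  [3, 1, 0]
  [0, 3, 0]
  [0, 0, 3]
(up to reordering of blocks).

Per-block formulas:
  For a 1×1 block at λ = 3: exp(t · [3]) = [e^(3t)].
  For a 2×2 Jordan block J_2(3): exp(t · J_2(3)) = e^(3t)·(I + t·N), where N is the 2×2 nilpotent shift.

After assembling e^{tJ} and conjugating by P, we get:

e^{tM} =
  [exp(3*t), t*exp(3*t), 2*t*exp(3*t)]
  [0, 2*t*exp(3*t) + exp(3*t), 4*t*exp(3*t)]
  [0, -t*exp(3*t), -2*t*exp(3*t) + exp(3*t)]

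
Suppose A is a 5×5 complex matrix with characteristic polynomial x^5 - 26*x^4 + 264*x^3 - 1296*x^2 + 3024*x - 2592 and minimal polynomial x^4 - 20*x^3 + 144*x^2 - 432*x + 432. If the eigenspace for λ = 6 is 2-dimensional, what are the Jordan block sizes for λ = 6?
Block sizes for λ = 6: [3, 1]

Step 1 — from the characteristic polynomial, algebraic multiplicity of λ = 6 is 4. From dim ker(A − (6)·I) = 2, there are exactly 2 Jordan blocks for λ = 6.
Step 2 — from the minimal polynomial, the factor (x − 6)^3 tells us the largest block for λ = 6 has size 3.
Step 3 — with total size 4, 2 blocks, and largest block 3, the block sizes (in nonincreasing order) are [3, 1].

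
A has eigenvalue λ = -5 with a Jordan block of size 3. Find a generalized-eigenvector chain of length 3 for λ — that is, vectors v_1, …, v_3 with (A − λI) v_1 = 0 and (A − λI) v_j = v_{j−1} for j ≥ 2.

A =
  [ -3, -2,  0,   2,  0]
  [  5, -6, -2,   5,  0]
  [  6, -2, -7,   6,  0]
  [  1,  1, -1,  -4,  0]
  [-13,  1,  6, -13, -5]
A Jordan chain for λ = -5 of length 3:
v_1 = (-4, -2, -4, 2, 2)ᵀ
v_2 = (2, 5, 6, 1, -13)ᵀ
v_3 = (1, 0, 0, 0, 0)ᵀ

Let N = A − (-5)·I. We want v_3 with N^3 v_3 = 0 but N^2 v_3 ≠ 0; then v_{j-1} := N · v_j for j = 3, …, 2.

Pick v_3 = (1, 0, 0, 0, 0)ᵀ.
Then v_2 = N · v_3 = (2, 5, 6, 1, -13)ᵀ.
Then v_1 = N · v_2 = (-4, -2, -4, 2, 2)ᵀ.

Sanity check: (A − (-5)·I) v_1 = (0, 0, 0, 0, 0)ᵀ = 0. ✓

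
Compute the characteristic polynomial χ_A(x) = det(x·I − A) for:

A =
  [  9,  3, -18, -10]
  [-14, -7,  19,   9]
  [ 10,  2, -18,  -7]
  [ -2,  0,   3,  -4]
x^4 + 20*x^3 + 150*x^2 + 500*x + 625

Expanding det(x·I − A) (e.g. by cofactor expansion or by noting that A is similar to its Jordan form J, which has the same characteristic polynomial as A) gives
  χ_A(x) = x^4 + 20*x^3 + 150*x^2 + 500*x + 625
which factors as (x + 5)^4. The eigenvalues (with algebraic multiplicities) are λ = -5 with multiplicity 4.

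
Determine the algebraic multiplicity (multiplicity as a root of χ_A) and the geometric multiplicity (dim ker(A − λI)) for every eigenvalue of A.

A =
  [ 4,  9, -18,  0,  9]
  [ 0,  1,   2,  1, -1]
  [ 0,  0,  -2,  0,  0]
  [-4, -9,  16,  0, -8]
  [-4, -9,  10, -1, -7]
λ = -2: alg = 3, geom = 2; λ = 1: alg = 2, geom = 1

Step 1 — factor the characteristic polynomial to read off the algebraic multiplicities:
  χ_A(x) = (x - 1)^2*(x + 2)^3

Step 2 — compute geometric multiplicities via the rank-nullity identity g(λ) = n − rank(A − λI):
  rank(A − (-2)·I) = 3, so dim ker(A − (-2)·I) = n − 3 = 2
  rank(A − (1)·I) = 4, so dim ker(A − (1)·I) = n − 4 = 1

Summary:
  λ = -2: algebraic multiplicity = 3, geometric multiplicity = 2
  λ = 1: algebraic multiplicity = 2, geometric multiplicity = 1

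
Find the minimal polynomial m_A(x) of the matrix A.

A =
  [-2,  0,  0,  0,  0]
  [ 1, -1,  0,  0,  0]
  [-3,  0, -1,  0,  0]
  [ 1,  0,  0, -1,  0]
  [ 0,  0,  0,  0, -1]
x^2 + 3*x + 2

The characteristic polynomial is χ_A(x) = (x + 1)^4*(x + 2), so the eigenvalues are known. The minimal polynomial is
  m_A(x) = Π_λ (x − λ)^{k_λ}
where k_λ is the size of the *largest* Jordan block for λ (equivalently, the smallest k with (A − λI)^k v = 0 for every generalised eigenvector v of λ).

  λ = -2: largest Jordan block has size 1, contributing (x + 2)
  λ = -1: largest Jordan block has size 1, contributing (x + 1)

So m_A(x) = (x + 1)*(x + 2) = x^2 + 3*x + 2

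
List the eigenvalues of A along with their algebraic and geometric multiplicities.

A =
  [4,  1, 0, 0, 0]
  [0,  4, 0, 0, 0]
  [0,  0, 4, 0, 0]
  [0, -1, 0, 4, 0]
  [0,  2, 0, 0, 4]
λ = 4: alg = 5, geom = 4

Step 1 — factor the characteristic polynomial to read off the algebraic multiplicities:
  χ_A(x) = (x - 4)^5

Step 2 — compute geometric multiplicities via the rank-nullity identity g(λ) = n − rank(A − λI):
  rank(A − (4)·I) = 1, so dim ker(A − (4)·I) = n − 1 = 4

Summary:
  λ = 4: algebraic multiplicity = 5, geometric multiplicity = 4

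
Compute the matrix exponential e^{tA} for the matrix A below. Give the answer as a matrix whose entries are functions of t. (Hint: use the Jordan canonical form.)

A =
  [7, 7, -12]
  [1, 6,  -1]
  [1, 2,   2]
e^{tA} =
  [-t^2*exp(5*t)/2 + 2*t*exp(5*t) + exp(5*t), -3*t^2*exp(5*t)/2 + 7*t*exp(5*t), 5*t^2*exp(5*t)/2 - 12*t*exp(5*t)]
  [t^2*exp(5*t) + t*exp(5*t), 3*t^2*exp(5*t) + t*exp(5*t) + exp(5*t), -5*t^2*exp(5*t) - t*exp(5*t)]
  [t^2*exp(5*t)/2 + t*exp(5*t), 3*t^2*exp(5*t)/2 + 2*t*exp(5*t), -5*t^2*exp(5*t)/2 - 3*t*exp(5*t) + exp(5*t)]

Strategy: write A = P · J · P⁻¹ where J is a Jordan canonical form, so e^{tA} = P · e^{tJ} · P⁻¹, and e^{tJ} can be computed block-by-block.

A has Jordan form
J =
  [5, 1, 0]
  [0, 5, 1]
  [0, 0, 5]
(up to reordering of blocks).

Per-block formulas:
  For a 3×3 Jordan block J_3(5): exp(t · J_3(5)) = e^(5t)·(I + t·N + (t^2/2)·N^2), where N is the 3×3 nilpotent shift.

After assembling e^{tJ} and conjugating by P, we get:

e^{tA} =
  [-t^2*exp(5*t)/2 + 2*t*exp(5*t) + exp(5*t), -3*t^2*exp(5*t)/2 + 7*t*exp(5*t), 5*t^2*exp(5*t)/2 - 12*t*exp(5*t)]
  [t^2*exp(5*t) + t*exp(5*t), 3*t^2*exp(5*t) + t*exp(5*t) + exp(5*t), -5*t^2*exp(5*t) - t*exp(5*t)]
  [t^2*exp(5*t)/2 + t*exp(5*t), 3*t^2*exp(5*t)/2 + 2*t*exp(5*t), -5*t^2*exp(5*t)/2 - 3*t*exp(5*t) + exp(5*t)]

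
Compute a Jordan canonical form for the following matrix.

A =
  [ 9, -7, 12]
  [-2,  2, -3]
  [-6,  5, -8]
J_3(1)

The characteristic polynomial is
  det(x·I − A) = x^3 - 3*x^2 + 3*x - 1 = (x - 1)^3

Eigenvalues and multiplicities (the geometric multiplicity of λ is n − rank(A − λI), which equals the number of Jordan blocks for λ):
  λ = 1: algebraic multiplicity = 3, geometric multiplicity = 1

Determining the block sizes for each eigenvalue:
  λ = 1: one block (gm = 1), so the single block has size am = 3 → block sizes [3]

Assembling the blocks gives a Jordan form
J =
  [1, 1, 0]
  [0, 1, 1]
  [0, 0, 1]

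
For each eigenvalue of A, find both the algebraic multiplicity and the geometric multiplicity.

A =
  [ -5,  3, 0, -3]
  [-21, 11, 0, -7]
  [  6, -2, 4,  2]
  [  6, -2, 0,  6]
λ = 4: alg = 4, geom = 3

Step 1 — factor the characteristic polynomial to read off the algebraic multiplicities:
  χ_A(x) = (x - 4)^4

Step 2 — compute geometric multiplicities via the rank-nullity identity g(λ) = n − rank(A − λI):
  rank(A − (4)·I) = 1, so dim ker(A − (4)·I) = n − 1 = 3

Summary:
  λ = 4: algebraic multiplicity = 4, geometric multiplicity = 3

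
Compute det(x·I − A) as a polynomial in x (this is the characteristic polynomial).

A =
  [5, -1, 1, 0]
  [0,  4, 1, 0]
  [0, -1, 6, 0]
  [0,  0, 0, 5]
x^4 - 20*x^3 + 150*x^2 - 500*x + 625

Expanding det(x·I − A) (e.g. by cofactor expansion or by noting that A is similar to its Jordan form J, which has the same characteristic polynomial as A) gives
  χ_A(x) = x^4 - 20*x^3 + 150*x^2 - 500*x + 625
which factors as (x - 5)^4. The eigenvalues (with algebraic multiplicities) are λ = 5 with multiplicity 4.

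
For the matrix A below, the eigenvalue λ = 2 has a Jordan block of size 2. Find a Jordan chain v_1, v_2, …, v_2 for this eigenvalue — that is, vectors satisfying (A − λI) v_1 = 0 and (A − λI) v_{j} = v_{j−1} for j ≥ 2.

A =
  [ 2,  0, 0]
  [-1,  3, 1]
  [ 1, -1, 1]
A Jordan chain for λ = 2 of length 2:
v_1 = (0, -1, 1)ᵀ
v_2 = (1, 0, 0)ᵀ

Let N = A − (2)·I. We want v_2 with N^2 v_2 = 0 but N^1 v_2 ≠ 0; then v_{j-1} := N · v_j for j = 2, …, 2.

Pick v_2 = (1, 0, 0)ᵀ.
Then v_1 = N · v_2 = (0, -1, 1)ᵀ.

Sanity check: (A − (2)·I) v_1 = (0, 0, 0)ᵀ = 0. ✓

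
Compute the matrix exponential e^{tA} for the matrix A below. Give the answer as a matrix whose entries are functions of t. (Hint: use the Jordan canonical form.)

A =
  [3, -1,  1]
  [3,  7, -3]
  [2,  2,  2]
e^{tA} =
  [-t*exp(4*t) + exp(4*t), -t*exp(4*t), t*exp(4*t)]
  [3*t*exp(4*t), 3*t*exp(4*t) + exp(4*t), -3*t*exp(4*t)]
  [2*t*exp(4*t), 2*t*exp(4*t), -2*t*exp(4*t) + exp(4*t)]

Strategy: write A = P · J · P⁻¹ where J is a Jordan canonical form, so e^{tA} = P · e^{tJ} · P⁻¹, and e^{tJ} can be computed block-by-block.

A has Jordan form
J =
  [4, 1, 0]
  [0, 4, 0]
  [0, 0, 4]
(up to reordering of blocks).

Per-block formulas:
  For a 2×2 Jordan block J_2(4): exp(t · J_2(4)) = e^(4t)·(I + t·N), where N is the 2×2 nilpotent shift.
  For a 1×1 block at λ = 4: exp(t · [4]) = [e^(4t)].

After assembling e^{tJ} and conjugating by P, we get:

e^{tA} =
  [-t*exp(4*t) + exp(4*t), -t*exp(4*t), t*exp(4*t)]
  [3*t*exp(4*t), 3*t*exp(4*t) + exp(4*t), -3*t*exp(4*t)]
  [2*t*exp(4*t), 2*t*exp(4*t), -2*t*exp(4*t) + exp(4*t)]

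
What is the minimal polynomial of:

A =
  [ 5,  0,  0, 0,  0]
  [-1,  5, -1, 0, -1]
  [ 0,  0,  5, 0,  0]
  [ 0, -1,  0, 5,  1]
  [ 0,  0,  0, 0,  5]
x^3 - 15*x^2 + 75*x - 125

The characteristic polynomial is χ_A(x) = (x - 5)^5, so the eigenvalues are known. The minimal polynomial is
  m_A(x) = Π_λ (x − λ)^{k_λ}
where k_λ is the size of the *largest* Jordan block for λ (equivalently, the smallest k with (A − λI)^k v = 0 for every generalised eigenvector v of λ).

  λ = 5: largest Jordan block has size 3, contributing (x − 5)^3

So m_A(x) = (x - 5)^3 = x^3 - 15*x^2 + 75*x - 125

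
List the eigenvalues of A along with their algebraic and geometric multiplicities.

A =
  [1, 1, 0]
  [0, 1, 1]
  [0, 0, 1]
λ = 1: alg = 3, geom = 1

Step 1 — factor the characteristic polynomial to read off the algebraic multiplicities:
  χ_A(x) = (x - 1)^3

Step 2 — compute geometric multiplicities via the rank-nullity identity g(λ) = n − rank(A − λI):
  rank(A − (1)·I) = 2, so dim ker(A − (1)·I) = n − 2 = 1

Summary:
  λ = 1: algebraic multiplicity = 3, geometric multiplicity = 1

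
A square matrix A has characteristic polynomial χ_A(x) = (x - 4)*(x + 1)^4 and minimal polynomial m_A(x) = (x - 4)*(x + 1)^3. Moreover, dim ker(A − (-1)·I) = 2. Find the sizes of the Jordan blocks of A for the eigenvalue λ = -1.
Block sizes for λ = -1: [3, 1]

Step 1 — from the characteristic polynomial, algebraic multiplicity of λ = -1 is 4. From dim ker(A − (-1)·I) = 2, there are exactly 2 Jordan blocks for λ = -1.
Step 2 — from the minimal polynomial, the factor (x + 1)^3 tells us the largest block for λ = -1 has size 3.
Step 3 — with total size 4, 2 blocks, and largest block 3, the block sizes (in nonincreasing order) are [3, 1].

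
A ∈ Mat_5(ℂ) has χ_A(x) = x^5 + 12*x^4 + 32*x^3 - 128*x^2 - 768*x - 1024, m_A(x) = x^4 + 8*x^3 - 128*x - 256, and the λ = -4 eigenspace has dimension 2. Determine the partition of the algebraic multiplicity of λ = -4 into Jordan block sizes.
Block sizes for λ = -4: [3, 1]

Step 1 — from the characteristic polynomial, algebraic multiplicity of λ = -4 is 4. From dim ker(A − (-4)·I) = 2, there are exactly 2 Jordan blocks for λ = -4.
Step 2 — from the minimal polynomial, the factor (x + 4)^3 tells us the largest block for λ = -4 has size 3.
Step 3 — with total size 4, 2 blocks, and largest block 3, the block sizes (in nonincreasing order) are [3, 1].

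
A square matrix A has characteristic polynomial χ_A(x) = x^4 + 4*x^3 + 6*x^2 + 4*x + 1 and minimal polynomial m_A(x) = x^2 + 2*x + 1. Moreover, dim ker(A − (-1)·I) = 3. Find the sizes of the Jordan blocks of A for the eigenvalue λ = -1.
Block sizes for λ = -1: [2, 1, 1]

Step 1 — from the characteristic polynomial, algebraic multiplicity of λ = -1 is 4. From dim ker(A − (-1)·I) = 3, there are exactly 3 Jordan blocks for λ = -1.
Step 2 — from the minimal polynomial, the factor (x + 1)^2 tells us the largest block for λ = -1 has size 2.
Step 3 — with total size 4, 3 blocks, and largest block 2, the block sizes (in nonincreasing order) are [2, 1, 1].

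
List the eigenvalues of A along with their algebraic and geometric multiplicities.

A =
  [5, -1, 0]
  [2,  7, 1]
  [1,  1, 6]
λ = 6: alg = 3, geom = 1

Step 1 — factor the characteristic polynomial to read off the algebraic multiplicities:
  χ_A(x) = (x - 6)^3

Step 2 — compute geometric multiplicities via the rank-nullity identity g(λ) = n − rank(A − λI):
  rank(A − (6)·I) = 2, so dim ker(A − (6)·I) = n − 2 = 1

Summary:
  λ = 6: algebraic multiplicity = 3, geometric multiplicity = 1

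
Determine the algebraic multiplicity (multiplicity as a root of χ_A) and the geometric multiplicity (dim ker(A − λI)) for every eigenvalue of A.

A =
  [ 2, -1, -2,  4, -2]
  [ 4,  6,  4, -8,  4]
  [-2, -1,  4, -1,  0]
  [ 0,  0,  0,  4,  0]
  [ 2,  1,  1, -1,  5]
λ = 4: alg = 4, geom = 2; λ = 5: alg = 1, geom = 1

Step 1 — factor the characteristic polynomial to read off the algebraic multiplicities:
  χ_A(x) = (x - 5)*(x - 4)^4

Step 2 — compute geometric multiplicities via the rank-nullity identity g(λ) = n − rank(A − λI):
  rank(A − (4)·I) = 3, so dim ker(A − (4)·I) = n − 3 = 2
  rank(A − (5)·I) = 4, so dim ker(A − (5)·I) = n − 4 = 1

Summary:
  λ = 4: algebraic multiplicity = 4, geometric multiplicity = 2
  λ = 5: algebraic multiplicity = 1, geometric multiplicity = 1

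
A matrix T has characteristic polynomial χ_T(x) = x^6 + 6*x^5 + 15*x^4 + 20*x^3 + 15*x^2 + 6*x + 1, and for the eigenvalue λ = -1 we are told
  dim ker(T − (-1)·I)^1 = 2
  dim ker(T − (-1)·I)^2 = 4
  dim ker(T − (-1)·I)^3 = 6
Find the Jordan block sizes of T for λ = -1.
Block sizes for λ = -1: [3, 3]

From the dimensions of kernels of powers, the number of Jordan blocks of size at least j is d_j − d_{j−1} where d_j = dim ker(N^j) (with d_0 = 0). Computing the differences gives [2, 2, 2].
The number of blocks of size exactly k is (#blocks of size ≥ k) − (#blocks of size ≥ k + 1), so the partition is: 2 block(s) of size 3.
In nonincreasing order the block sizes are [3, 3].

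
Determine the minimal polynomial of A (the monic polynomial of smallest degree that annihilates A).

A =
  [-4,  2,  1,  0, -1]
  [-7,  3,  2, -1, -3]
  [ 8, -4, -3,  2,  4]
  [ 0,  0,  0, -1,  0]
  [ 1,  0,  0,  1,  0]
x^3 + 3*x^2 + 3*x + 1

The characteristic polynomial is χ_A(x) = (x + 1)^5, so the eigenvalues are known. The minimal polynomial is
  m_A(x) = Π_λ (x − λ)^{k_λ}
where k_λ is the size of the *largest* Jordan block for λ (equivalently, the smallest k with (A − λI)^k v = 0 for every generalised eigenvector v of λ).

  λ = -1: largest Jordan block has size 3, contributing (x + 1)^3

So m_A(x) = (x + 1)^3 = x^3 + 3*x^2 + 3*x + 1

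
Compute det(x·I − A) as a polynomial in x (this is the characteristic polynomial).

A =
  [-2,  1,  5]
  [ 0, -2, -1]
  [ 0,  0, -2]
x^3 + 6*x^2 + 12*x + 8

Expanding det(x·I − A) (e.g. by cofactor expansion or by noting that A is similar to its Jordan form J, which has the same characteristic polynomial as A) gives
  χ_A(x) = x^3 + 6*x^2 + 12*x + 8
which factors as (x + 2)^3. The eigenvalues (with algebraic multiplicities) are λ = -2 with multiplicity 3.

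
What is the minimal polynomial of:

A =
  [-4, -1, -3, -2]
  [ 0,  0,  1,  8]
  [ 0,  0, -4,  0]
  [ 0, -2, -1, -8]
x^3 + 12*x^2 + 48*x + 64

The characteristic polynomial is χ_A(x) = (x + 4)^4, so the eigenvalues are known. The minimal polynomial is
  m_A(x) = Π_λ (x − λ)^{k_λ}
where k_λ is the size of the *largest* Jordan block for λ (equivalently, the smallest k with (A − λI)^k v = 0 for every generalised eigenvector v of λ).

  λ = -4: largest Jordan block has size 3, contributing (x + 4)^3

So m_A(x) = (x + 4)^3 = x^3 + 12*x^2 + 48*x + 64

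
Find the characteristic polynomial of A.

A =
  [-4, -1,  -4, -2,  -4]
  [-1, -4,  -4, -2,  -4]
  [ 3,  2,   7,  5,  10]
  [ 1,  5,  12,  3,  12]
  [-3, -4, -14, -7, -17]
x^5 + 15*x^4 + 90*x^3 + 270*x^2 + 405*x + 243

Expanding det(x·I − A) (e.g. by cofactor expansion or by noting that A is similar to its Jordan form J, which has the same characteristic polynomial as A) gives
  χ_A(x) = x^5 + 15*x^4 + 90*x^3 + 270*x^2 + 405*x + 243
which factors as (x + 3)^5. The eigenvalues (with algebraic multiplicities) are λ = -3 with multiplicity 5.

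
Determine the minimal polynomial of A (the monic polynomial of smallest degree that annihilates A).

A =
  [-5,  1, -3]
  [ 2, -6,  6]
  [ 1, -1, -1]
x^2 + 8*x + 16

The characteristic polynomial is χ_A(x) = (x + 4)^3, so the eigenvalues are known. The minimal polynomial is
  m_A(x) = Π_λ (x − λ)^{k_λ}
where k_λ is the size of the *largest* Jordan block for λ (equivalently, the smallest k with (A − λI)^k v = 0 for every generalised eigenvector v of λ).

  λ = -4: largest Jordan block has size 2, contributing (x + 4)^2

So m_A(x) = (x + 4)^2 = x^2 + 8*x + 16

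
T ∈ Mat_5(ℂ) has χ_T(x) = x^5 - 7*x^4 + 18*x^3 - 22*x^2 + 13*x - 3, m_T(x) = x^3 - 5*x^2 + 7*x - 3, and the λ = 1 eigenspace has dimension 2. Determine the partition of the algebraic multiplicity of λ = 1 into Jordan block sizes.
Block sizes for λ = 1: [2, 2]

Step 1 — from the characteristic polynomial, algebraic multiplicity of λ = 1 is 4. From dim ker(T − (1)·I) = 2, there are exactly 2 Jordan blocks for λ = 1.
Step 2 — from the minimal polynomial, the factor (x − 1)^2 tells us the largest block for λ = 1 has size 2.
Step 3 — with total size 4, 2 blocks, and largest block 2, the block sizes (in nonincreasing order) are [2, 2].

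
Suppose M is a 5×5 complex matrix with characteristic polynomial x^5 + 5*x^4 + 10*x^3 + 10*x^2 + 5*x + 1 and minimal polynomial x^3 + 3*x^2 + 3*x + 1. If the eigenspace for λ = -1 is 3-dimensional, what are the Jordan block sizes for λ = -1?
Block sizes for λ = -1: [3, 1, 1]

Step 1 — from the characteristic polynomial, algebraic multiplicity of λ = -1 is 5. From dim ker(M − (-1)·I) = 3, there are exactly 3 Jordan blocks for λ = -1.
Step 2 — from the minimal polynomial, the factor (x + 1)^3 tells us the largest block for λ = -1 has size 3.
Step 3 — with total size 5, 3 blocks, and largest block 3, the block sizes (in nonincreasing order) are [3, 1, 1].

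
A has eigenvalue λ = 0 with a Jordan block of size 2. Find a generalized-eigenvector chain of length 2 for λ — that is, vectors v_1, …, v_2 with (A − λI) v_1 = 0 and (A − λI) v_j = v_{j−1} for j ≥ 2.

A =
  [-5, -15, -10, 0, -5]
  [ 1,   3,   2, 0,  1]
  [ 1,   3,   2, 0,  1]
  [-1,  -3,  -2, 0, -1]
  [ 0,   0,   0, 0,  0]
A Jordan chain for λ = 0 of length 2:
v_1 = (-5, 1, 1, -1, 0)ᵀ
v_2 = (1, 0, 0, 0, 0)ᵀ

Let N = A − (0)·I. We want v_2 with N^2 v_2 = 0 but N^1 v_2 ≠ 0; then v_{j-1} := N · v_j for j = 2, …, 2.

Pick v_2 = (1, 0, 0, 0, 0)ᵀ.
Then v_1 = N · v_2 = (-5, 1, 1, -1, 0)ᵀ.

Sanity check: (A − (0)·I) v_1 = (0, 0, 0, 0, 0)ᵀ = 0. ✓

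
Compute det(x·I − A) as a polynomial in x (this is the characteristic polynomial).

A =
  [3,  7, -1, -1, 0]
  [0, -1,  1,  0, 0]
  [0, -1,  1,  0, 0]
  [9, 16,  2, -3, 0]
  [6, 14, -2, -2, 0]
x^5

Expanding det(x·I − A) (e.g. by cofactor expansion or by noting that A is similar to its Jordan form J, which has the same characteristic polynomial as A) gives
  χ_A(x) = x^5
which factors as x^5. The eigenvalues (with algebraic multiplicities) are λ = 0 with multiplicity 5.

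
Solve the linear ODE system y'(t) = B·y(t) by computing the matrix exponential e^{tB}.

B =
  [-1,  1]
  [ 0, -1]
e^{tB} =
  [exp(-t), t*exp(-t)]
  [0, exp(-t)]

Strategy: write B = P · J · P⁻¹ where J is a Jordan canonical form, so e^{tB} = P · e^{tJ} · P⁻¹, and e^{tJ} can be computed block-by-block.

B has Jordan form
J =
  [-1,  1]
  [ 0, -1]
(up to reordering of blocks).

Per-block formulas:
  For a 2×2 Jordan block J_2(-1): exp(t · J_2(-1)) = e^(-1t)·(I + t·N), where N is the 2×2 nilpotent shift.

After assembling e^{tJ} and conjugating by P, we get:

e^{tB} =
  [exp(-t), t*exp(-t)]
  [0, exp(-t)]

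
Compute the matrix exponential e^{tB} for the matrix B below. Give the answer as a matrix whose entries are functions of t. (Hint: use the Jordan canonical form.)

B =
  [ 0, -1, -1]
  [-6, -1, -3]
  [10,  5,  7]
e^{tB} =
  [-2*t*exp(2*t) + exp(2*t), -t*exp(2*t), -t*exp(2*t)]
  [-6*t*exp(2*t), -3*t*exp(2*t) + exp(2*t), -3*t*exp(2*t)]
  [10*t*exp(2*t), 5*t*exp(2*t), 5*t*exp(2*t) + exp(2*t)]

Strategy: write B = P · J · P⁻¹ where J is a Jordan canonical form, so e^{tB} = P · e^{tJ} · P⁻¹, and e^{tJ} can be computed block-by-block.

B has Jordan form
J =
  [2, 1, 0]
  [0, 2, 0]
  [0, 0, 2]
(up to reordering of blocks).

Per-block formulas:
  For a 1×1 block at λ = 2: exp(t · [2]) = [e^(2t)].
  For a 2×2 Jordan block J_2(2): exp(t · J_2(2)) = e^(2t)·(I + t·N), where N is the 2×2 nilpotent shift.

After assembling e^{tJ} and conjugating by P, we get:

e^{tB} =
  [-2*t*exp(2*t) + exp(2*t), -t*exp(2*t), -t*exp(2*t)]
  [-6*t*exp(2*t), -3*t*exp(2*t) + exp(2*t), -3*t*exp(2*t)]
  [10*t*exp(2*t), 5*t*exp(2*t), 5*t*exp(2*t) + exp(2*t)]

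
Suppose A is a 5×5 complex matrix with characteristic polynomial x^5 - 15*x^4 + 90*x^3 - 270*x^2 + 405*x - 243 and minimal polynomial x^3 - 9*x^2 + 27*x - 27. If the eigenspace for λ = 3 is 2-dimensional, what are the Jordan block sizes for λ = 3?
Block sizes for λ = 3: [3, 2]

Step 1 — from the characteristic polynomial, algebraic multiplicity of λ = 3 is 5. From dim ker(A − (3)·I) = 2, there are exactly 2 Jordan blocks for λ = 3.
Step 2 — from the minimal polynomial, the factor (x − 3)^3 tells us the largest block for λ = 3 has size 3.
Step 3 — with total size 5, 2 blocks, and largest block 3, the block sizes (in nonincreasing order) are [3, 2].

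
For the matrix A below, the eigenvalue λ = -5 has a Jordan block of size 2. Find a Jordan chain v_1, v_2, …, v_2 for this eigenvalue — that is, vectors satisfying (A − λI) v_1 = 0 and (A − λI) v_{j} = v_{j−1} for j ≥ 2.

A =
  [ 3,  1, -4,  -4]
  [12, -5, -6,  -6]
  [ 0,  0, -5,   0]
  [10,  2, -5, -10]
A Jordan chain for λ = -5 of length 2:
v_1 = (1, 0, 0, 2)ᵀ
v_2 = (0, 1, 0, 0)ᵀ

Let N = A − (-5)·I. We want v_2 with N^2 v_2 = 0 but N^1 v_2 ≠ 0; then v_{j-1} := N · v_j for j = 2, …, 2.

Pick v_2 = (0, 1, 0, 0)ᵀ.
Then v_1 = N · v_2 = (1, 0, 0, 2)ᵀ.

Sanity check: (A − (-5)·I) v_1 = (0, 0, 0, 0)ᵀ = 0. ✓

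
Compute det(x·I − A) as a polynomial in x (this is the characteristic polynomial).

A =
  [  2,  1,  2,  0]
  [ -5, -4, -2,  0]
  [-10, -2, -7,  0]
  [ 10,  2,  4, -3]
x^4 + 12*x^3 + 54*x^2 + 108*x + 81

Expanding det(x·I − A) (e.g. by cofactor expansion or by noting that A is similar to its Jordan form J, which has the same characteristic polynomial as A) gives
  χ_A(x) = x^4 + 12*x^3 + 54*x^2 + 108*x + 81
which factors as (x + 3)^4. The eigenvalues (with algebraic multiplicities) are λ = -3 with multiplicity 4.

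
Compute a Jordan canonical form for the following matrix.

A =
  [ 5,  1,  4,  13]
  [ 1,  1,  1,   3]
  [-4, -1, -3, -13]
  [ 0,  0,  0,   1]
J_3(1) ⊕ J_1(1)

The characteristic polynomial is
  det(x·I − A) = x^4 - 4*x^3 + 6*x^2 - 4*x + 1 = (x - 1)^4

Eigenvalues and multiplicities (the geometric multiplicity of λ is n − rank(A − λI), which equals the number of Jordan blocks for λ):
  λ = 1: algebraic multiplicity = 4, geometric multiplicity = 2

Determining the block sizes for each eigenvalue:
  λ = 1: with am = 4 and gm = 2, the partition is not yet determined (e.g. several partitions of 4 into 2 parts exist). Let N = A − (1)·I. Computing rank(N^1) = 2, rank(N^2) = 1, rank(N^3) = 0; the number of blocks of size ≥ j is rank(N^{j−1}) − rank(N^j), giving [2, 1, 1]. So we have 1 block(s) of size 3, 1 block(s) of size 1 → block sizes [3, 1]

Assembling the blocks gives a Jordan form
J =
  [1, 1, 0, 0]
  [0, 1, 1, 0]
  [0, 0, 1, 0]
  [0, 0, 0, 1]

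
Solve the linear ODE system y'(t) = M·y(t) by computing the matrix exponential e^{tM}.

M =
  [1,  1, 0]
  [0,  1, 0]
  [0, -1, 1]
e^{tM} =
  [exp(t), t*exp(t), 0]
  [0, exp(t), 0]
  [0, -t*exp(t), exp(t)]

Strategy: write M = P · J · P⁻¹ where J is a Jordan canonical form, so e^{tM} = P · e^{tJ} · P⁻¹, and e^{tJ} can be computed block-by-block.

M has Jordan form
J =
  [1, 1, 0]
  [0, 1, 0]
  [0, 0, 1]
(up to reordering of blocks).

Per-block formulas:
  For a 1×1 block at λ = 1: exp(t · [1]) = [e^(1t)].
  For a 2×2 Jordan block J_2(1): exp(t · J_2(1)) = e^(1t)·(I + t·N), where N is the 2×2 nilpotent shift.

After assembling e^{tJ} and conjugating by P, we get:

e^{tM} =
  [exp(t), t*exp(t), 0]
  [0, exp(t), 0]
  [0, -t*exp(t), exp(t)]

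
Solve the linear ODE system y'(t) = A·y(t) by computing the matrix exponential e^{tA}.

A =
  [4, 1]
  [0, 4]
e^{tA} =
  [exp(4*t), t*exp(4*t)]
  [0, exp(4*t)]

Strategy: write A = P · J · P⁻¹ where J is a Jordan canonical form, so e^{tA} = P · e^{tJ} · P⁻¹, and e^{tJ} can be computed block-by-block.

A has Jordan form
J =
  [4, 1]
  [0, 4]
(up to reordering of blocks).

Per-block formulas:
  For a 2×2 Jordan block J_2(4): exp(t · J_2(4)) = e^(4t)·(I + t·N), where N is the 2×2 nilpotent shift.

After assembling e^{tJ} and conjugating by P, we get:

e^{tA} =
  [exp(4*t), t*exp(4*t)]
  [0, exp(4*t)]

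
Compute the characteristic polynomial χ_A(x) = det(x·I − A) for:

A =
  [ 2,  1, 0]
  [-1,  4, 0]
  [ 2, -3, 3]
x^3 - 9*x^2 + 27*x - 27

Expanding det(x·I − A) (e.g. by cofactor expansion or by noting that A is similar to its Jordan form J, which has the same characteristic polynomial as A) gives
  χ_A(x) = x^3 - 9*x^2 + 27*x - 27
which factors as (x - 3)^3. The eigenvalues (with algebraic multiplicities) are λ = 3 with multiplicity 3.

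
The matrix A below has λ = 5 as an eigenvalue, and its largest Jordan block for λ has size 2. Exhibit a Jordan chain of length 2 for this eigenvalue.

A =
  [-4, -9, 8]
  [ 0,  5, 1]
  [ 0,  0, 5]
A Jordan chain for λ = 5 of length 2:
v_1 = (-1, 1, 0)ᵀ
v_2 = (1, 0, 1)ᵀ

Let N = A − (5)·I. We want v_2 with N^2 v_2 = 0 but N^1 v_2 ≠ 0; then v_{j-1} := N · v_j for j = 2, …, 2.

Pick v_2 = (1, 0, 1)ᵀ.
Then v_1 = N · v_2 = (-1, 1, 0)ᵀ.

Sanity check: (A − (5)·I) v_1 = (0, 0, 0)ᵀ = 0. ✓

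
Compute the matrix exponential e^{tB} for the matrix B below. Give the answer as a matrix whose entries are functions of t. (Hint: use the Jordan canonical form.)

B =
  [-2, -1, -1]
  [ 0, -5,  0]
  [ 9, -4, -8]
e^{tB} =
  [3*t*exp(-5*t) + exp(-5*t), t^2*exp(-5*t)/2 - t*exp(-5*t), -t*exp(-5*t)]
  [0, exp(-5*t), 0]
  [9*t*exp(-5*t), 3*t^2*exp(-5*t)/2 - 4*t*exp(-5*t), -3*t*exp(-5*t) + exp(-5*t)]

Strategy: write B = P · J · P⁻¹ where J is a Jordan canonical form, so e^{tB} = P · e^{tJ} · P⁻¹, and e^{tJ} can be computed block-by-block.

B has Jordan form
J =
  [-5,  1,  0]
  [ 0, -5,  1]
  [ 0,  0, -5]
(up to reordering of blocks).

Per-block formulas:
  For a 3×3 Jordan block J_3(-5): exp(t · J_3(-5)) = e^(-5t)·(I + t·N + (t^2/2)·N^2), where N is the 3×3 nilpotent shift.

After assembling e^{tJ} and conjugating by P, we get:

e^{tB} =
  [3*t*exp(-5*t) + exp(-5*t), t^2*exp(-5*t)/2 - t*exp(-5*t), -t*exp(-5*t)]
  [0, exp(-5*t), 0]
  [9*t*exp(-5*t), 3*t^2*exp(-5*t)/2 - 4*t*exp(-5*t), -3*t*exp(-5*t) + exp(-5*t)]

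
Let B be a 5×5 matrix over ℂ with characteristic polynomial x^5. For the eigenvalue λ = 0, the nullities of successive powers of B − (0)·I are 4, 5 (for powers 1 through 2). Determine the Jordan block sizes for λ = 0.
Block sizes for λ = 0: [2, 1, 1, 1]

From the dimensions of kernels of powers, the number of Jordan blocks of size at least j is d_j − d_{j−1} where d_j = dim ker(N^j) (with d_0 = 0). Computing the differences gives [4, 1].
The number of blocks of size exactly k is (#blocks of size ≥ k) − (#blocks of size ≥ k + 1), so the partition is: 3 block(s) of size 1, 1 block(s) of size 2.
In nonincreasing order the block sizes are [2, 1, 1, 1].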